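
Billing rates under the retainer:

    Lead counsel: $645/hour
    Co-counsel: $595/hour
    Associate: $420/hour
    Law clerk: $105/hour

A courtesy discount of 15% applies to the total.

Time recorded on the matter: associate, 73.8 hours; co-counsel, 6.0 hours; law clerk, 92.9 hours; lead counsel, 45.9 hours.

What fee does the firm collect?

Lead counsel: 45.9 × $645 = $29,605.50
Co-counsel: 6.0 × $595 = $3,570.00
Associate: 73.8 × $420 = $30,996.00
Law clerk: 92.9 × $105 = $9,754.50
Subtotal: $73,926.00
Less 15% discount: −$11,088.90
Total: $73,926.00 − $11,088.90 = $62,837.10

$62,837.10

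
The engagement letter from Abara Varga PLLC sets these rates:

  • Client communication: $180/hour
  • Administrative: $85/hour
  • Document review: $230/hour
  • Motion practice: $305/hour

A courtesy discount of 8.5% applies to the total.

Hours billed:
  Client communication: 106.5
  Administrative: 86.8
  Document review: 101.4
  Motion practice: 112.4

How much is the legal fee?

$76,999.08

Client communication: 106.5 × $180 = $19,170.00
Administrative: 86.8 × $85 = $7,378.00
Document review: 101.4 × $230 = $23,322.00
Motion practice: 112.4 × $305 = $34,282.00
Subtotal: $84,152.00
Less 8.5% discount: −$7,152.92
Total: $84,152.00 − $7,152.92 = $76,999.08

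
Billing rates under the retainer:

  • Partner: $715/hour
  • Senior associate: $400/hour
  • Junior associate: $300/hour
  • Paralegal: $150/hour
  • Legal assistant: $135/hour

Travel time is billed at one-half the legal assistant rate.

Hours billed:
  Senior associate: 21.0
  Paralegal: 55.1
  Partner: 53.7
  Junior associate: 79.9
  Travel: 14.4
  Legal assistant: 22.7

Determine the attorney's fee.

Partner: 53.7 × $715 = $38,395.50
Senior associate: 21.0 × $400 = $8,400.00
Junior associate: 79.9 × $300 = $23,970.00
Paralegal: 55.1 × $150 = $8,265.00
Legal assistant: 22.7 × $135 = $3,064.50
Subtotal: $38,395.50 + $8,400.00 + $23,970.00 + $8,265.00 + $3,064.50 = $82,095.00
Travel: 14.4 × ($135 ÷ 2) = 14.4 × $67.50 = $972.00
Total: $82,095.00 + $972.00 = $83,067.00

$83,067.00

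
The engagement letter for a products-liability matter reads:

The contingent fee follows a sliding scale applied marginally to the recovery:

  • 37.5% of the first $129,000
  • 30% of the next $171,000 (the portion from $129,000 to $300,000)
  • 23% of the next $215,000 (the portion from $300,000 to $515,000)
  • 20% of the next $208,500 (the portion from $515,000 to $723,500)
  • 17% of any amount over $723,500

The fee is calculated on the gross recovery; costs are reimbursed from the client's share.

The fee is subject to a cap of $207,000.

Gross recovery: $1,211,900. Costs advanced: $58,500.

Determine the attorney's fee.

Fee base is the gross recovery, $1,211,900; costs are reimbursed separately.
First $129,000 at 37.5% = $48,375.00
Next $171,000 at 30% = $51,300.00
Next $215,000 at 23% = $49,450.00
Next $208,500 at 20% = $41,700.00
Remaining $488,400 at 17% = $83,028.00
Fee: $48,375.00 + $51,300.00 + $49,450.00 + $41,700.00 + $83,028.00 = $273,853.00
$273,853.00 exceeds the $207,000 cap, so the fee is capped at $207,000.00.

$207,000.00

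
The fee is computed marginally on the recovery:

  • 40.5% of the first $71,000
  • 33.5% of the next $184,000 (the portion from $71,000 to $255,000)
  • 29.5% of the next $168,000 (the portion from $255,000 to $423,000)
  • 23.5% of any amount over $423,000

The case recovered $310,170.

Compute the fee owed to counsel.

First $71,000 at 40.5% = $28,755.00
Next $184,000 at 33.5% = $61,640.00
Remaining $55,170 at 29.5% = $16,275.15
Fee: $28,755.00 + $61,640.00 + $16,275.15 = $106,670.15

$106,670.15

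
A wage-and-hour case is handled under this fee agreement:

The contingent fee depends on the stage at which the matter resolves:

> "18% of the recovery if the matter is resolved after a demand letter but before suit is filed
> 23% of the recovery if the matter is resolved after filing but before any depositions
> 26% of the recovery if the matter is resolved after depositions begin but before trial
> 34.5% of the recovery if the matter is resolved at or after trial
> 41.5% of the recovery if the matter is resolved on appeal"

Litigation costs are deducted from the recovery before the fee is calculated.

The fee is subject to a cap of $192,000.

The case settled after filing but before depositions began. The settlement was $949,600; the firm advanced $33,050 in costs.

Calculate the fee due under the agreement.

$192,000.00

Fee base (net of costs): $949,600 − $33,050 = $916,550
The matter settled after filing but before depositions began, so the 23% rate applies.
$916,550 × 23% = $210,806.50
$210,806.50 exceeds the $192,000 cap, so the fee is capped at $192,000.00.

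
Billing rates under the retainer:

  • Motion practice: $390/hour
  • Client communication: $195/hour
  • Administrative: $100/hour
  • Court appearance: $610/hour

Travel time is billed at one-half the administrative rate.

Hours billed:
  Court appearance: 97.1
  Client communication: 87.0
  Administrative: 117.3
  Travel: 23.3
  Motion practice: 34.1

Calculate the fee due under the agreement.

Motion practice: 34.1 × $390 = $13,299.00
Client communication: 87.0 × $195 = $16,965.00
Administrative: 117.3 × $100 = $11,730.00
Court appearance: 97.1 × $610 = $59,231.00
Subtotal: $13,299.00 + $16,965.00 + $11,730.00 + $59,231.00 = $101,225.00
Travel: 23.3 × ($100 ÷ 2) = 23.3 × $50.00 = $1,165.00
Total: $101,225.00 + $1,165.00 = $102,390.00

$102,390.00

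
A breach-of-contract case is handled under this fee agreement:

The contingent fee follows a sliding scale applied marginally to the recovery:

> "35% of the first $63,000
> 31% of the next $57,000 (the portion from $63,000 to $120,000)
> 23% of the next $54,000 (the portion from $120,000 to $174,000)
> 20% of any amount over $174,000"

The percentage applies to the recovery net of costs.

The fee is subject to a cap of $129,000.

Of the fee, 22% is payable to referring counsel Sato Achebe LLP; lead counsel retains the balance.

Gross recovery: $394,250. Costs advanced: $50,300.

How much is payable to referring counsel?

Fee base (net of costs): $394,250 − $50,300 = $343,950
First $63,000 at 35% = $22,050.00
Next $57,000 at 31% = $17,670.00
Next $54,000 at 23% = $12,420.00
Remaining $169,950 at 20% = $33,990.00
Fee: $22,050.00 + $17,670.00 + $12,420.00 + $33,990.00 = $86,130.00
$86,130.00 is under the $129,000 cap.
Referral share: 22% of $86,130.00 = $18,948.60; lead counsel retains $86,130.00 − $18,948.60 = $67,181.40.

$18,948.60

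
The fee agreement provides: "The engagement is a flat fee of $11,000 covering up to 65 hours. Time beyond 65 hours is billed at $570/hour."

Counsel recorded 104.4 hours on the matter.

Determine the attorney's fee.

$33,458.00

Flat fee: $11,000.00
Excess hours: 104.4 − 65 = 39.4
Overrun: 39.4 × $570 = $22,458.00
Total: $11,000.00 + $22,458.00 = $33,458.00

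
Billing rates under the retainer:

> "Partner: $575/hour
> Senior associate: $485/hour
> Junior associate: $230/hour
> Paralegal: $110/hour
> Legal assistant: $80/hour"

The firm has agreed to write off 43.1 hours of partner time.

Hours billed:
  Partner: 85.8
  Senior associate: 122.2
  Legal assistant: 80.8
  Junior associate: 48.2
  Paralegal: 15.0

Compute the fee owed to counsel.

Partner: 85.8 × $575 = $49,335.00
Senior associate: 122.2 × $485 = $59,267.00
Junior associate: 48.2 × $230 = $11,086.00
Paralegal: 15.0 × $110 = $1,650.00
Legal assistant: 80.8 × $80 = $6,464.00
Subtotal: $127,802.00
Write-off: 43.1 × $575 = $24,782.50
Total: $127,802.00 − $24,782.50 = $103,019.50

$103,019.50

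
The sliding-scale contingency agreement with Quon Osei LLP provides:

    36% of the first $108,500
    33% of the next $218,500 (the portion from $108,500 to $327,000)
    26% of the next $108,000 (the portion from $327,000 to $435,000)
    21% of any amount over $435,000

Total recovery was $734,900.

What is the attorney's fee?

First $108,500 at 36% = $39,060.00
Next $218,500 at 33% = $72,105.00
Next $108,000 at 26% = $28,080.00
Remaining $299,900 at 21% = $62,979.00
Fee: $39,060.00 + $72,105.00 + $28,080.00 + $62,979.00 = $202,224.00

$202,224.00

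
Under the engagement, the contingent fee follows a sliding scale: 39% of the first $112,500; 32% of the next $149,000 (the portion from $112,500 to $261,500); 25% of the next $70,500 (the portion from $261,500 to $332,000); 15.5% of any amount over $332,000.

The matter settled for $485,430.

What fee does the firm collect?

$132,961.65

First $112,500 at 39% = $43,875.00
Next $149,000 at 32% = $47,680.00
Next $70,500 at 25% = $17,625.00
Remaining $153,430 at 15.5% = $23,781.65
Fee: $43,875.00 + $47,680.00 + $17,625.00 + $23,781.65 = $132,961.65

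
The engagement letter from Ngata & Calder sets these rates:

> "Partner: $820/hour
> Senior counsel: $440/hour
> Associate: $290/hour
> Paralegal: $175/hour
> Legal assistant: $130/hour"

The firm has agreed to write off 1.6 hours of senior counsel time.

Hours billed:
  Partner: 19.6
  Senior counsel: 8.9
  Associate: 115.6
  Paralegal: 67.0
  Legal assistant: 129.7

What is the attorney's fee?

$81,394.00

Partner: 19.6 × $820 = $16,072.00
Senior counsel: 8.9 × $440 = $3,916.00
Associate: 115.6 × $290 = $33,524.00
Paralegal: 67.0 × $175 = $11,725.00
Legal assistant: 129.7 × $130 = $16,861.00
Subtotal: $82,098.00
Write-off: 1.6 × $440 = $704.00
Total: $82,098.00 − $704.00 = $81,394.00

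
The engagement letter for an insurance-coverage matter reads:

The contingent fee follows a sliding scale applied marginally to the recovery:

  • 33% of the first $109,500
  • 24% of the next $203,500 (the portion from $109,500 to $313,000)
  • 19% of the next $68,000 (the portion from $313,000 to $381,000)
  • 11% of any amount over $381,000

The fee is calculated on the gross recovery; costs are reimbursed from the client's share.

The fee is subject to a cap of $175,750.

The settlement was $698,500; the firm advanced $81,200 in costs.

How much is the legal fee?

Fee base is the gross recovery, $698,500; costs are reimbursed separately.
First $109,500 at 33% = $36,135.00
Next $203,500 at 24% = $48,840.00
Next $68,000 at 19% = $12,920.00
Remaining $317,500 at 11% = $34,925.00
Fee: $36,135.00 + $48,840.00 + $12,920.00 + $34,925.00 = $132,820.00
$132,820.00 is under the $175,750 cap.

$132,820.00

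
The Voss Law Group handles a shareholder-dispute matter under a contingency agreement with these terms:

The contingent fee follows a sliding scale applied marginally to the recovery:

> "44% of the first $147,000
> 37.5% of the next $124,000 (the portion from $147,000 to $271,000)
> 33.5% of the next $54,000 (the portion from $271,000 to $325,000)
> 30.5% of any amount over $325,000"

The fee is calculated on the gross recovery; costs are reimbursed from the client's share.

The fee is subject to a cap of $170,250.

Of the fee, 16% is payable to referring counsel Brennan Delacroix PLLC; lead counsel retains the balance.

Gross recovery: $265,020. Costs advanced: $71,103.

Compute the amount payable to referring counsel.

Fee base is the gross recovery, $265,020; costs are reimbursed separately.
First $147,000 at 44% = $64,680.00
Remaining $118,020 at 37.5% = $44,257.50
Fee: $64,680.00 + $44,257.50 = $108,937.50
$108,937.50 is under the $170,250 cap.
Referral share: 16% of $108,937.50 = $17,430.00; lead counsel retains $108,937.50 − $17,430.00 = $91,507.50.

$17,430.00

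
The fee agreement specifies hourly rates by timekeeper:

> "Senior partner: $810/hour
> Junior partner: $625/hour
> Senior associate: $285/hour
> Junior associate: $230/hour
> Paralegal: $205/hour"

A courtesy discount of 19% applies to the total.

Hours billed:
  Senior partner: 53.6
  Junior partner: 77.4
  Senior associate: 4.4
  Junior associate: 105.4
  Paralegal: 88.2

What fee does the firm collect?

Senior partner: 53.6 × $810 = $43,416.00
Junior partner: 77.4 × $625 = $48,375.00
Senior associate: 4.4 × $285 = $1,254.00
Junior associate: 105.4 × $230 = $24,242.00
Paralegal: 88.2 × $205 = $18,081.00
Subtotal: $135,368.00
Less 19% discount: −$25,719.92
Total: $135,368.00 − $25,719.92 = $109,648.08

$109,648.08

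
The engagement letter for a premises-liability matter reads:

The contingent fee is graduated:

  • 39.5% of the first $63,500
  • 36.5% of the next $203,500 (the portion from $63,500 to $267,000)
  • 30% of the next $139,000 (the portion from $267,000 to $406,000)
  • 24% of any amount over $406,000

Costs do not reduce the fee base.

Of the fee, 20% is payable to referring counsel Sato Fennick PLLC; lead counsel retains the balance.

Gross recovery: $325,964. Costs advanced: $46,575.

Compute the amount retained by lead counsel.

$93,639.36

Fee base is the gross recovery, $325,964; costs are reimbursed separately.
First $63,500 at 39.5% = $25,082.50
Next $203,500 at 36.5% = $74,277.50
Remaining $58,964 at 30% = $17,689.20
Fee: $25,082.50 + $74,277.50 + $17,689.20 = $117,049.20
Referral share: 20% of $117,049.20 = $23,409.84; lead counsel retains $117,049.20 − $23,409.84 = $93,639.36.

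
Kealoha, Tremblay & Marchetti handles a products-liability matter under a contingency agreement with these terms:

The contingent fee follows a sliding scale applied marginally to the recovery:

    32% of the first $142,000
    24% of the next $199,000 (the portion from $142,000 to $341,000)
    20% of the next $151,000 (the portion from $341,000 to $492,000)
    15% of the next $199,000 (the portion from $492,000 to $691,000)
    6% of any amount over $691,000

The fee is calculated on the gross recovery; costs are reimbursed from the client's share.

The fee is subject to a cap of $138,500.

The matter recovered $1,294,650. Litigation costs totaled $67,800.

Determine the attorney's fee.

$138,500.00

Fee base is the gross recovery, $1,294,650; costs are reimbursed separately.
First $142,000 at 32% = $45,440.00
Next $199,000 at 24% = $47,760.00
Next $151,000 at 20% = $30,200.00
Next $199,000 at 15% = $29,850.00
Remaining $603,650 at 6% = $36,219.00
Fee: $45,440.00 + $47,760.00 + $30,200.00 + $29,850.00 + $36,219.00 = $189,469.00
$189,469.00 exceeds the $138,500 cap, so the fee is capped at $138,500.00.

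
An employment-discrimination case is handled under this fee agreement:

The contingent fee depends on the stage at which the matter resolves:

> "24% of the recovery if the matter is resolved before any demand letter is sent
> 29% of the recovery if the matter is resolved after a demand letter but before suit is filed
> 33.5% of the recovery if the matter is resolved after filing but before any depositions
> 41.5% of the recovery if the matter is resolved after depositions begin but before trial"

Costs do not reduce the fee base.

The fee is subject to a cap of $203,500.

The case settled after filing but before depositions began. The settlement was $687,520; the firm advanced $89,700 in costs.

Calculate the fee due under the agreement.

Fee base is the gross recovery, $687,520; costs are reimbursed separately.
The matter settled after filing but before depositions began, so the 33.5% rate applies.
$687,520 × 33.5% = $230,319.20
$230,319.20 exceeds the $203,500 cap, so the fee is capped at $203,500.00.

$203,500.00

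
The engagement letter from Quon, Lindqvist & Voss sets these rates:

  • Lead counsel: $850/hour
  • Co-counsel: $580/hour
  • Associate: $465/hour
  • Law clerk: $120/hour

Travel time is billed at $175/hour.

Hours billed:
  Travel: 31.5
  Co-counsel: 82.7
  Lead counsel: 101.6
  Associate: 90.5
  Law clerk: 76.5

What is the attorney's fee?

$191,101.00

Lead counsel: 101.6 × $850 = $86,360.00
Co-counsel: 82.7 × $580 = $47,966.00
Associate: 90.5 × $465 = $42,082.50
Law clerk: 76.5 × $120 = $9,180.00
Subtotal: $86,360.00 + $47,966.00 + $42,082.50 + $9,180.00 = $185,588.50
Travel: 31.5 × $175 = $5,512.50
Total: $185,588.50 + $5,512.50 = $191,101.00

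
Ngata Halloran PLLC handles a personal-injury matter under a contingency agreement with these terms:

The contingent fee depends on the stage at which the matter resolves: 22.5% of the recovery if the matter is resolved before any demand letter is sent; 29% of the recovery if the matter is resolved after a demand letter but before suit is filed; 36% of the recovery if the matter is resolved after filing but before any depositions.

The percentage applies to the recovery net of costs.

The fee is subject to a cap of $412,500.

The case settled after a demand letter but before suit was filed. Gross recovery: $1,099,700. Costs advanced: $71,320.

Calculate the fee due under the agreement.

Fee base (net of costs): $1,099,700 − $71,320 = $1,028,380
The matter settled after a demand letter but before suit was filed, so the 29% rate applies.
$1,028,380 × 29% = $298,230.20
$298,230.20 is under the $412,500 cap.

$298,230.20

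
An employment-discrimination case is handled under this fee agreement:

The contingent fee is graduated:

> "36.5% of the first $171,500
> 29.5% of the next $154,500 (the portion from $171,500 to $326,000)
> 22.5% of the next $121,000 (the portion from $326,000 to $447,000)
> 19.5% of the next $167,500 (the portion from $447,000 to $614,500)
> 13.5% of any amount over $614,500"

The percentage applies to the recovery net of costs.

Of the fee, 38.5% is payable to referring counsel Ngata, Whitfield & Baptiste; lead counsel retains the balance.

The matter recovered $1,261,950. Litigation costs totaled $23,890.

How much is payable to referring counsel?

Fee base (net of costs): $1,261,950 − $23,890 = $1,238,060
First $171,500 at 36.5% = $62,597.50
Next $154,500 at 29.5% = $45,577.50
Next $121,000 at 22.5% = $27,225.00
Next $167,500 at 19.5% = $32,662.50
Remaining $623,560 at 13.5% = $84,180.60
Fee: $62,597.50 + $45,577.50 + $27,225.00 + $32,662.50 + $84,180.60 = $252,243.10
Referral share: 38.5% of $252,243.10 = $97,113.59; lead counsel retains $252,243.10 − $97,113.59 = $155,129.51.

$97,113.59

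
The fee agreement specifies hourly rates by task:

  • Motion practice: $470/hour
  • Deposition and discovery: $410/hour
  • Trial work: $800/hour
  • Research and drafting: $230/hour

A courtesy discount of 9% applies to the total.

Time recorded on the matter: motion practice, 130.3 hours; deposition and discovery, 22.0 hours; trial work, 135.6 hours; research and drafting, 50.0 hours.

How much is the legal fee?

Motion practice: 130.3 × $470 = $61,241.00
Deposition and discovery: 22.0 × $410 = $9,020.00
Trial work: 135.6 × $800 = $108,480.00
Research and drafting: 50.0 × $230 = $11,500.00
Subtotal: $190,241.00
Less 9% discount: −$17,121.69
Total: $190,241.00 − $17,121.69 = $173,119.31

$173,119.31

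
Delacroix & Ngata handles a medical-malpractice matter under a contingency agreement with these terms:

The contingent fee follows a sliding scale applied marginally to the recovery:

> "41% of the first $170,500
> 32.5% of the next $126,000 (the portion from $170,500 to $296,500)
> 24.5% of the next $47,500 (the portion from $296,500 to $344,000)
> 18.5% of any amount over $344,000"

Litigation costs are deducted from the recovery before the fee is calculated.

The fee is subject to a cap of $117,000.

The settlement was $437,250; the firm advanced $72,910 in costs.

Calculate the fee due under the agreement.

$117,000.00

Fee base (net of costs): $437,250 − $72,910 = $364,340
First $170,500 at 41% = $69,905.00
Next $126,000 at 32.5% = $40,950.00
Next $47,500 at 24.5% = $11,637.50
Remaining $20,340 at 18.5% = $3,762.90
Fee: $69,905.00 + $40,950.00 + $11,637.50 + $3,762.90 = $126,255.40
$126,255.40 exceeds the $117,000 cap, so the fee is capped at $117,000.00.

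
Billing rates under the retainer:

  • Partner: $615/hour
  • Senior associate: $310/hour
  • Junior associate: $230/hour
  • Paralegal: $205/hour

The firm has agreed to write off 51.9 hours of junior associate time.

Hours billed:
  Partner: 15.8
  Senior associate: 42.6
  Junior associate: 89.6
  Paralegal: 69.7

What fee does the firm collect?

Partner: 15.8 × $615 = $9,717.00
Senior associate: 42.6 × $310 = $13,206.00
Junior associate: 89.6 × $230 = $20,608.00
Paralegal: 69.7 × $205 = $14,288.50
Subtotal: $57,819.50
Write-off: 51.9 × $230 = $11,937.00
Total: $57,819.50 − $11,937.00 = $45,882.50

$45,882.50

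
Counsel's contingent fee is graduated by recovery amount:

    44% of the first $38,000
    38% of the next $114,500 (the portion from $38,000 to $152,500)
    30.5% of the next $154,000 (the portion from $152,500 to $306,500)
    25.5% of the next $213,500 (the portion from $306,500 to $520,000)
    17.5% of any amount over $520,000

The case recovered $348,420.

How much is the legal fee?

$117,889.60

First $38,000 at 44% = $16,720.00
Next $114,500 at 38% = $43,510.00
Next $154,000 at 30.5% = $46,970.00
Remaining $41,920 at 25.5% = $10,689.60
Fee: $16,720.00 + $43,510.00 + $46,970.00 + $10,689.60 = $117,889.60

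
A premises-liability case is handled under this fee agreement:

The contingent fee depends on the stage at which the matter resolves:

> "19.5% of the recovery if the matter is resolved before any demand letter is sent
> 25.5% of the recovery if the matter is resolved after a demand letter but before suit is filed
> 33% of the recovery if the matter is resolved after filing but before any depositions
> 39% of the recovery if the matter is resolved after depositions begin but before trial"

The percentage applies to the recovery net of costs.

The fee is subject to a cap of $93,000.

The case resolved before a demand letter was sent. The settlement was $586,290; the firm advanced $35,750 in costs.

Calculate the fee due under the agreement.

Fee base (net of costs): $586,290 − $35,750 = $550,540
The matter resolved before a demand letter was sent, so the 19.5% rate applies.
$550,540 × 19.5% = $107,355.30
$107,355.30 exceeds the $93,000 cap, so the fee is capped at $93,000.00.

$93,000.00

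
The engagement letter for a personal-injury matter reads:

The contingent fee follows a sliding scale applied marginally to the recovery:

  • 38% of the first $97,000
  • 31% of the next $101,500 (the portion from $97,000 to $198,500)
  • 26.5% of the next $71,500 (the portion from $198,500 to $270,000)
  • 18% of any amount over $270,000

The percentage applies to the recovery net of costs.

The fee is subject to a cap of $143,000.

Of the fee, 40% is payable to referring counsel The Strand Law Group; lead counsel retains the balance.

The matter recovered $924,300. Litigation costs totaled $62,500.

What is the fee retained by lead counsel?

$85,800.00

Fee base (net of costs): $924,300 − $62,500 = $861,800
First $97,000 at 38% = $36,860.00
Next $101,500 at 31% = $31,465.00
Next $71,500 at 26.5% = $18,947.50
Remaining $591,800 at 18% = $106,524.00
Fee: $36,860.00 + $31,465.00 + $18,947.50 + $106,524.00 = $193,796.50
$193,796.50 exceeds the $143,000 cap, so the fee is capped at $143,000.00.
Referral share: 40% of $143,000.00 = $57,200.00; lead counsel retains $143,000.00 − $57,200.00 = $85,800.00.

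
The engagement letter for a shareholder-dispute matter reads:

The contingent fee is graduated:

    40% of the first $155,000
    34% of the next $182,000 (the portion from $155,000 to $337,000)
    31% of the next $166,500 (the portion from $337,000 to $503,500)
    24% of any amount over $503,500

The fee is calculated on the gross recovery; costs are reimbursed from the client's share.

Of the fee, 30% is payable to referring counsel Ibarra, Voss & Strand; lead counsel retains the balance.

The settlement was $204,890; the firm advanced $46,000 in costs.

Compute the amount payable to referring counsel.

$23,688.78

Fee base is the gross recovery, $204,890; costs are reimbursed separately.
First $155,000 at 40% = $62,000.00
Remaining $49,890 at 34% = $16,962.60
Fee: $62,000.00 + $16,962.60 = $78,962.60
Referral share: 30% of $78,962.60 = $23,688.78; lead counsel retains $78,962.60 − $23,688.78 = $55,273.82.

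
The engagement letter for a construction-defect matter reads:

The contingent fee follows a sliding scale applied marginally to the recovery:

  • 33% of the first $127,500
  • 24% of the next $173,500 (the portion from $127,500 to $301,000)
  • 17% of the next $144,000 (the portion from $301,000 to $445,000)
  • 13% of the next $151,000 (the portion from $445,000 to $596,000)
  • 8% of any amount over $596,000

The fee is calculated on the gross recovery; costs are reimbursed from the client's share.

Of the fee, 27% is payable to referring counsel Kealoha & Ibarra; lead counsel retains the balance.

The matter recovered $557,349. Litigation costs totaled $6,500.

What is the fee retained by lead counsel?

Fee base is the gross recovery, $557,349; costs are reimbursed separately.
First $127,500 at 33% = $42,075.00
Next $173,500 at 24% = $41,640.00
Next $144,000 at 17% = $24,480.00
Remaining $112,349 at 13% = $14,605.37
Fee: $42,075.00 + $41,640.00 + $24,480.00 + $14,605.37 = $122,800.37
Referral share: 27% of $122,800.37 = $33,156.10; lead counsel retains $122,800.37 − $33,156.10 = $89,644.27.

$89,644.27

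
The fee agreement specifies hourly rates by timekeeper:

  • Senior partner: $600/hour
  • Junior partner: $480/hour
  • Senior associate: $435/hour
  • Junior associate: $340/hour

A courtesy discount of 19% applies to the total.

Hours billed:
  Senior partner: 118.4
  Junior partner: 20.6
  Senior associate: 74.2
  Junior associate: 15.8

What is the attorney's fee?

$96,047.37

Senior partner: 118.4 × $600 = $71,040.00
Junior partner: 20.6 × $480 = $9,888.00
Senior associate: 74.2 × $435 = $32,277.00
Junior associate: 15.8 × $340 = $5,372.00
Subtotal: $118,577.00
Less 19% discount: −$22,529.63
Total: $118,577.00 − $22,529.63 = $96,047.37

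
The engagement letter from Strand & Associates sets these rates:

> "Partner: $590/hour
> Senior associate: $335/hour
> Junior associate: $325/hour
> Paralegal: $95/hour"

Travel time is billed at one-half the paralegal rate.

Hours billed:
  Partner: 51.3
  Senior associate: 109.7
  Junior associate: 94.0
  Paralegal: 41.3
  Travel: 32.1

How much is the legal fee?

Partner: 51.3 × $590 = $30,267.00
Senior associate: 109.7 × $335 = $36,749.50
Junior associate: 94.0 × $325 = $30,550.00
Paralegal: 41.3 × $95 = $3,923.50
Subtotal: $30,267.00 + $36,749.50 + $30,550.00 + $3,923.50 = $101,490.00
Travel: 32.1 × ($95 ÷ 2) = 32.1 × $47.50 = $1,524.75
Total: $101,490.00 + $1,524.75 = $103,014.75

$103,014.75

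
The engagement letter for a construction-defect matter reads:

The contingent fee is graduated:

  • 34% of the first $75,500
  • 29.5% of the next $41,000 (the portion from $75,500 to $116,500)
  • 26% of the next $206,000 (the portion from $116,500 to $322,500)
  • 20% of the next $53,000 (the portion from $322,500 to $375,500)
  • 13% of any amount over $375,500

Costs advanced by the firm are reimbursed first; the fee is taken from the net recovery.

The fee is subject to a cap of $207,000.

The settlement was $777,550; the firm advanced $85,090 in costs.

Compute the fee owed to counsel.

$143,129.80

Fee base (net of costs): $777,550 − $85,090 = $692,460
First $75,500 at 34% = $25,670.00
Next $41,000 at 29.5% = $12,095.00
Next $206,000 at 26% = $53,560.00
Next $53,000 at 20% = $10,600.00
Remaining $316,960 at 13% = $41,204.80
Fee: $25,670.00 + $12,095.00 + $53,560.00 + $10,600.00 + $41,204.80 = $143,129.80
$143,129.80 is under the $207,000 cap.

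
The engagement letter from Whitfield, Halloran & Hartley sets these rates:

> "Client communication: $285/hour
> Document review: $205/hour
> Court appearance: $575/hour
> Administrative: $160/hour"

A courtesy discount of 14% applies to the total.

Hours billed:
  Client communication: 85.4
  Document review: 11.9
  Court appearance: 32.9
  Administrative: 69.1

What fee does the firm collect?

$48,806.72

Client communication: 85.4 × $285 = $24,339.00
Document review: 11.9 × $205 = $2,439.50
Court appearance: 32.9 × $575 = $18,917.50
Administrative: 69.1 × $160 = $11,056.00
Subtotal: $56,752.00
Less 14% discount: −$7,945.28
Total: $56,752.00 − $7,945.28 = $48,806.72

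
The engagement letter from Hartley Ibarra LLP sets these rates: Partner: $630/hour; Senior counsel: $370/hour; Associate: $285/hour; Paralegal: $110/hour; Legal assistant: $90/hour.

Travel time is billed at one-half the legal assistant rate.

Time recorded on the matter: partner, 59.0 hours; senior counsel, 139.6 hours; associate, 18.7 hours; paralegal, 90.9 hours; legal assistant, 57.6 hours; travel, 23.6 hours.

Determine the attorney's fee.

$110,396.50

Partner: 59.0 × $630 = $37,170.00
Senior counsel: 139.6 × $370 = $51,652.00
Associate: 18.7 × $285 = $5,329.50
Paralegal: 90.9 × $110 = $9,999.00
Legal assistant: 57.6 × $90 = $5,184.00
Subtotal: $37,170.00 + $51,652.00 + $5,329.50 + $9,999.00 + $5,184.00 = $109,334.50
Travel: 23.6 × ($90 ÷ 2) = 23.6 × $45.00 = $1,062.00
Total: $109,334.50 + $1,062.00 = $110,396.50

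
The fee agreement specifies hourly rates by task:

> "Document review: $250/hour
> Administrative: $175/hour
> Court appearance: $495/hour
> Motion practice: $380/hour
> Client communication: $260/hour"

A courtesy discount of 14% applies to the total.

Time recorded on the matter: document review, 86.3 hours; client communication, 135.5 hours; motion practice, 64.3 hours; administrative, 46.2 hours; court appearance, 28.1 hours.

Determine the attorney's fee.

Document review: 86.3 × $250 = $21,575.00
Administrative: 46.2 × $175 = $8,085.00
Court appearance: 28.1 × $495 = $13,909.50
Motion practice: 64.3 × $380 = $24,434.00
Client communication: 135.5 × $260 = $35,230.00
Subtotal: $103,233.50
Less 14% discount: −$14,452.69
Total: $103,233.50 − $14,452.69 = $88,780.81

$88,780.81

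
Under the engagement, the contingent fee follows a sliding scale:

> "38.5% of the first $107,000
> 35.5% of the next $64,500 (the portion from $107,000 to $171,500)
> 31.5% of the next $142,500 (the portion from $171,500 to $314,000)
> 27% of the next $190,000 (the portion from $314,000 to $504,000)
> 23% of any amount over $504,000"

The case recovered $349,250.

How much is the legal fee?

First $107,000 at 38.5% = $41,195.00
Next $64,500 at 35.5% = $22,897.50
Next $142,500 at 31.5% = $44,887.50
Remaining $35,250 at 27% = $9,517.50
Fee: $41,195.00 + $22,897.50 + $44,887.50 + $9,517.50 = $118,497.50

$118,497.50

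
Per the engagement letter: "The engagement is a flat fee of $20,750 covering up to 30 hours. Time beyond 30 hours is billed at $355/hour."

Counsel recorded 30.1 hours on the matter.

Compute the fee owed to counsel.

$20,785.50

Flat fee: $20,750.00
Excess hours: 30.1 − 30 = 0.1
Overrun: 0.1 × $355 = $35.50
Total: $20,750.00 + $35.50 = $20,785.50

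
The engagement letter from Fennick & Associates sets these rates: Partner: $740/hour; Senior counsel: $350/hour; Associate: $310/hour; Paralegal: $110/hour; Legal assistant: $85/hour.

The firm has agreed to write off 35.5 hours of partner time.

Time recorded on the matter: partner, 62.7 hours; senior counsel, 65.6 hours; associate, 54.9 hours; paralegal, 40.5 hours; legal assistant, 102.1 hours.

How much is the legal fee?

$73,240.50

Partner: 62.7 × $740 = $46,398.00
Senior counsel: 65.6 × $350 = $22,960.00
Associate: 54.9 × $310 = $17,019.00
Paralegal: 40.5 × $110 = $4,455.00
Legal assistant: 102.1 × $85 = $8,678.50
Subtotal: $99,510.50
Write-off: 35.5 × $740 = $26,270.00
Total: $99,510.50 − $26,270.00 = $73,240.50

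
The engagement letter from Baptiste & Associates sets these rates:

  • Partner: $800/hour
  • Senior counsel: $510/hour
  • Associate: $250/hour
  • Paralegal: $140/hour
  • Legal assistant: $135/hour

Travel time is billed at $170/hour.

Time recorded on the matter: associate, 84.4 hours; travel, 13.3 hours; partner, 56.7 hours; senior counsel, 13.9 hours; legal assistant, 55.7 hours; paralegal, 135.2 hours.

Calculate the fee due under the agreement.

Partner: 56.7 × $800 = $45,360.00
Senior counsel: 13.9 × $510 = $7,089.00
Associate: 84.4 × $250 = $21,100.00
Paralegal: 135.2 × $140 = $18,928.00
Legal assistant: 55.7 × $135 = $7,519.50
Subtotal: $45,360.00 + $7,089.00 + $21,100.00 + $18,928.00 + $7,519.50 = $99,996.50
Travel: 13.3 × $170 = $2,261.00
Total: $99,996.50 + $2,261.00 = $102,257.50

$102,257.50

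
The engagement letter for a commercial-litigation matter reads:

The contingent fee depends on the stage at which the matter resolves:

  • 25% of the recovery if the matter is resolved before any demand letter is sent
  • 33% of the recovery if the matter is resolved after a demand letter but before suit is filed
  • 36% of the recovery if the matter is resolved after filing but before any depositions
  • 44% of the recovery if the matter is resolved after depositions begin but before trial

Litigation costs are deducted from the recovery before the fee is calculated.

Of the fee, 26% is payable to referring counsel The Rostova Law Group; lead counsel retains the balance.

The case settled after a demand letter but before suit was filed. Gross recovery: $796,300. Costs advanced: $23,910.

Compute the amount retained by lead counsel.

$188,617.64

Fee base (net of costs): $796,300 − $23,910 = $772,390
The matter settled after a demand letter but before suit was filed, so the 33% rate applies.
$772,390 × 33% = $254,888.70
Referral share: 26% of $254,888.70 = $66,271.06; lead counsel retains $254,888.70 − $66,271.06 = $188,617.64.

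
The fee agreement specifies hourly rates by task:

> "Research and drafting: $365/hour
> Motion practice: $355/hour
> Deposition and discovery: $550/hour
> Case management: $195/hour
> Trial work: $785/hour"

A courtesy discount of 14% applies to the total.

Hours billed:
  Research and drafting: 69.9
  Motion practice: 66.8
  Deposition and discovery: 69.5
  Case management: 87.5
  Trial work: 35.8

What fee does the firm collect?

Research and drafting: 69.9 × $365 = $25,513.50
Motion practice: 66.8 × $355 = $23,714.00
Deposition and discovery: 69.5 × $550 = $38,225.00
Case management: 87.5 × $195 = $17,062.50
Trial work: 35.8 × $785 = $28,103.00
Subtotal: $132,618.00
Less 14% discount: −$18,566.52
Total: $132,618.00 − $18,566.52 = $114,051.48

$114,051.48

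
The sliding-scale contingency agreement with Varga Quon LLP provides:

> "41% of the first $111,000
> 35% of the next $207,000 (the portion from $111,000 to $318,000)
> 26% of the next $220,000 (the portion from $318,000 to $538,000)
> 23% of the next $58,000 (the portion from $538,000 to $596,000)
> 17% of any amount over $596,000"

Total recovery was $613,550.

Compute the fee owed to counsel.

$191,483.50

First $111,000 at 41% = $45,510.00
Next $207,000 at 35% = $72,450.00
Next $220,000 at 26% = $57,200.00
Next $58,000 at 23% = $13,340.00
Remaining $17,550 at 17% = $2,983.50
Fee: $45,510.00 + $72,450.00 + $57,200.00 + $13,340.00 + $2,983.50 = $191,483.50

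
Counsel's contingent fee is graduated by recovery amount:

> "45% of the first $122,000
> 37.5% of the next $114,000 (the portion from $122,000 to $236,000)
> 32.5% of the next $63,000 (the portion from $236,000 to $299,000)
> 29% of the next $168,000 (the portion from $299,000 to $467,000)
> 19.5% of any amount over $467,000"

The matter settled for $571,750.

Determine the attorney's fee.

First $122,000 at 45% = $54,900.00
Next $114,000 at 37.5% = $42,750.00
Next $63,000 at 32.5% = $20,475.00
Next $168,000 at 29% = $48,720.00
Remaining $104,750 at 19.5% = $20,426.25
Fee: $54,900.00 + $42,750.00 + $20,475.00 + $48,720.00 + $20,426.25 = $187,271.25

$187,271.25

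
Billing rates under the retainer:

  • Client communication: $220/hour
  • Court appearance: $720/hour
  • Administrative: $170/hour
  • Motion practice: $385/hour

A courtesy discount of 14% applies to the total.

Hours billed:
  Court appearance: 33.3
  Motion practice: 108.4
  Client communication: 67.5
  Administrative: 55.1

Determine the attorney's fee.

$77,337.22

Client communication: 67.5 × $220 = $14,850.00
Court appearance: 33.3 × $720 = $23,976.00
Administrative: 55.1 × $170 = $9,367.00
Motion practice: 108.4 × $385 = $41,734.00
Subtotal: $89,927.00
Less 14% discount: −$12,589.78
Total: $89,927.00 − $12,589.78 = $77,337.22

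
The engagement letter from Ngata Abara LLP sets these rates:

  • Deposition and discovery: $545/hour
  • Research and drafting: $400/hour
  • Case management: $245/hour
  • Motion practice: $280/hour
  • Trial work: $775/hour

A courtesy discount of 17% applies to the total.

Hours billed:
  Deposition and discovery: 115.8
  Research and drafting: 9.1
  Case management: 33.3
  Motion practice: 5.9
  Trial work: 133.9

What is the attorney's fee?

Deposition and discovery: 115.8 × $545 = $63,111.00
Research and drafting: 9.1 × $400 = $3,640.00
Case management: 33.3 × $245 = $8,158.50
Motion practice: 5.9 × $280 = $1,652.00
Trial work: 133.9 × $775 = $103,772.50
Subtotal: $180,334.00
Less 17% discount: −$30,656.78
Total: $180,334.00 − $30,656.78 = $149,677.22

$149,677.22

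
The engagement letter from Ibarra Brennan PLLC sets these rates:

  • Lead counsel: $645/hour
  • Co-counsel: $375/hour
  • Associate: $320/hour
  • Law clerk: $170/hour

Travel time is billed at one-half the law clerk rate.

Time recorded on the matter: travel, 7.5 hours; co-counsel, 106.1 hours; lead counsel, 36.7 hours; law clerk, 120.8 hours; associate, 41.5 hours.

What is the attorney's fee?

$97,912.50

Lead counsel: 36.7 × $645 = $23,671.50
Co-counsel: 106.1 × $375 = $39,787.50
Associate: 41.5 × $320 = $13,280.00
Law clerk: 120.8 × $170 = $20,536.00
Subtotal: $23,671.50 + $39,787.50 + $13,280.00 + $20,536.00 = $97,275.00
Travel: 7.5 × ($170 ÷ 2) = 7.5 × $85.00 = $637.50
Total: $97,275.00 + $637.50 = $97,912.50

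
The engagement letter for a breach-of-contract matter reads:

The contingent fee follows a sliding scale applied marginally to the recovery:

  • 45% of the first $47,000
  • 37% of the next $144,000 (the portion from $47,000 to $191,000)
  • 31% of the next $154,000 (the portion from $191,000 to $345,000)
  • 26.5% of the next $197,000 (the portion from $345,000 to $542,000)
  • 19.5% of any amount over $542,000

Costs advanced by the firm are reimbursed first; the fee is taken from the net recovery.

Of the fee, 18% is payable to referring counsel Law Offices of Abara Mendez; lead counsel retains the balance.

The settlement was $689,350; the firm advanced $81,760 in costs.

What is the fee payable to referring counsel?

$33,689.71

Fee base (net of costs): $689,350 − $81,760 = $607,590
First $47,000 at 45% = $21,150.00
Next $144,000 at 37% = $53,280.00
Next $154,000 at 31% = $47,740.00
Next $197,000 at 26.5% = $52,205.00
Remaining $65,590 at 19.5% = $12,790.05
Fee: $21,150.00 + $53,280.00 + $47,740.00 + $52,205.00 + $12,790.05 = $187,165.05
Referral share: 18% of $187,165.05 = $33,689.71; lead counsel retains $187,165.05 − $33,689.71 = $153,475.34.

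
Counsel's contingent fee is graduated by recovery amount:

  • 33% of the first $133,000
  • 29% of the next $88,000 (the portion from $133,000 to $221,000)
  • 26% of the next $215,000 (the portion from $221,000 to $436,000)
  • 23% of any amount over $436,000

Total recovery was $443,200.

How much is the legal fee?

First $133,000 at 33% = $43,890.00
Next $88,000 at 29% = $25,520.00
Next $215,000 at 26% = $55,900.00
Remaining $7,200 at 23% = $1,656.00
Fee: $43,890.00 + $25,520.00 + $55,900.00 + $1,656.00 = $126,966.00

$126,966.00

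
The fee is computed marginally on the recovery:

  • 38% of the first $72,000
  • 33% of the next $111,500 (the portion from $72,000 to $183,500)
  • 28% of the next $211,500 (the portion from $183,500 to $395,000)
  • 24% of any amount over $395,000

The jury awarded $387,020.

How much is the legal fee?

$121,140.60

First $72,000 at 38% = $27,360.00
Next $111,500 at 33% = $36,795.00
Remaining $203,520 at 28% = $56,985.60
Fee: $27,360.00 + $36,795.00 + $56,985.60 = $121,140.60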